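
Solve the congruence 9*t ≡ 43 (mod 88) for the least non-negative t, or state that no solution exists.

83

gcd(9, 88) = 1, so a unique solution mod 88 exists.
9⁻¹ ≡ 49 (mod 88).
t ≡ 49*43 ≡ 83 (mod 88).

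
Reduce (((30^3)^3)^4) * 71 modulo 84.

36

(30)^3 ≡ 36 (mod 84)
(36)^3 ≡ 36 (mod 84)
(36)^4 ≡ 36 (mod 84)
36 * 71 = 2556 ≡ 36 (mod 84)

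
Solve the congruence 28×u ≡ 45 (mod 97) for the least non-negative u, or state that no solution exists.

gcd(28, 97) = 1, so a unique solution mod 97 exists.
28⁻¹ ≡ 52 (mod 97).
u ≡ 52×45 ≡ 12 (mod 97).

12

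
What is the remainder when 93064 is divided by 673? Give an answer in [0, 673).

190

93064 = 138×673 + 190, so 93064 ≡ 190 (mod 673).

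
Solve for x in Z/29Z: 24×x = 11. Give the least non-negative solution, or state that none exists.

21

gcd(24, 29) = 1, so a unique solution mod 29 exists.
24⁻¹ ≡ 23 (mod 29).
x ≡ 23×11 ≡ 21 (mod 29).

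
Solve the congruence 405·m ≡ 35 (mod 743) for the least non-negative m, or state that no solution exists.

gcd(405, 743) = 1, so a unique solution mod 743 exists.
405⁻¹ ≡ 244 (mod 743).
m ≡ 244·35 ≡ 367 (mod 743).

367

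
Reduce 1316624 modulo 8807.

1316624 = 149*8807 + 4381, so 1316624 ≡ 4381 (mod 8807).

4381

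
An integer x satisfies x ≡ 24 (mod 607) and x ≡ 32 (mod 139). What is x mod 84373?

61331

607⁻¹ mod 139: 607*30 ≡ 1 (mod 139), so 607⁻¹ ≡ 30.
x = 24 + 607*((32 − 24)*30 mod 139) = 24 + 607*101 = 61331.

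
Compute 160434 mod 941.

464

160434 = 170*941 + 464, so 160434 ≡ 464 (mod 941).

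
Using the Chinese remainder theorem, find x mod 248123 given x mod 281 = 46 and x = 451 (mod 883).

22526

281⁻¹ mod 883: 281·22 ≡ 1 (mod 883), so 281⁻¹ ≡ 22.
x = 46 + 281·((451 − 46)·22 mod 883) = 46 + 281·80 = 22526.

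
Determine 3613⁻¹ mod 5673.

5673 = 1·3613 + 2060
3613 = 1·2060 + 1553
2060 = 1·1553 + 507
1553 = 3·507 + 32
507 = 15·32 + 27
32 = 1·27 + 5
27 = 5·5 + 2
5 = 2·2 + 1
2 = 2·1 + 0
gcd(3613, 5673) = 1, so the inverse exists.
Back-substitute for 1:
1 = 1·5 − 2·2
  = −2·27 + 11·5
  = 11·32 − 13·27
  = −13·507 + 206·32
  = 206·1553 − 631·507
  = −631·2060 + 837·1553
  = 837·3613 − 1468·2060
  = −1468·5673 + 2305·3613
So 3613⁻¹ ≡ 2305 (mod 5673).

2305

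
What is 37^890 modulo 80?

Using repeated squaring:
37^1 ≡ 37 (mod 80)
37^2 ≡ 37^2 = 1369 ≡ 9 (mod 80)
37^4 ≡ 9^2 = 81 ≡ 1 (mod 80)
37^8 ≡ 1^2 = 1 (mod 80)
37^16 ≡ 1^2 = 1 (mod 80)
37^32 ≡ 1^2 = 1 (mod 80)
37^64 ≡ 1^2 = 1 (mod 80)
37^128 ≡ 1^2 = 1 (mod 80)
37^256 ≡ 1^2 = 1 (mod 80)
37^512 ≡ 1^2 = 1 (mod 80)
37^890 = 37^512 * 37^256 * 37^64 * 37^32 * 37^16 * 37^8 * 37^2 ≡ 1 * 1 * 1 * 1 * 1 * 1 * 9 (mod 80).
Accumulate the product:
1 * 1 = 1
1 * 1 = 1
1 * 1 = 1
1 * 1 = 1
1 * 1 = 1
1 * 9 = 9

9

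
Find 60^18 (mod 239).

18 in binary is 10010, i.e. 18 = 16 + 2.
60^1 ≡ 60 (mod 239)
60^2 ≡ 60^2 = 3600 ≡ 15 (mod 239)
60^4 ≡ 15^2 = 225 (mod 239)
60^8 ≡ 225^2 = 50625 ≡ 196 (mod 239)
60^16 ≡ 196^2 = 38416 ≡ 176 (mod 239)
60^18 = 60^16 × 60^2 ≡ 176 × 15 (mod 239).
176 × 15 = 2640 ≡ 11 (mod 239).

11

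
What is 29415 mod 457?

167

29415 = 64*457 + 167, so 29415 ≡ 167 (mod 457).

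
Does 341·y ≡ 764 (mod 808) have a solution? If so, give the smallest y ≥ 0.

gcd(341, 808) = 1, so a unique solution mod 808 exists.
341⁻¹ ≡ 109 (mod 808).
y ≡ 109·764 ≡ 52 (mod 808).

52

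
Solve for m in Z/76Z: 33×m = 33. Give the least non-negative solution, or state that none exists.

1

gcd(33, 76) = 1, so a unique solution mod 76 exists.
33⁻¹ ≡ 53 (mod 76).
m ≡ 53×33 ≡ 1 (mod 76).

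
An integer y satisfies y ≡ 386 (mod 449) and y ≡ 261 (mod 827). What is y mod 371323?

317829

449⁻¹ mod 827: 449×431 ≡ 1 (mod 827), so 449⁻¹ ≡ 431.
y = 386 + 449×((261 − 386)×431 mod 827) = 386 + 449×707 = 317829.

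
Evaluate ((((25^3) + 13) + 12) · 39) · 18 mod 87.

(25)^3 ≡ 52 (mod 87)
52 + 13 = 65
65 + 12 = 77
77 · 39 = 3003 ≡ 45 (mod 87)
45 · 18 = 810 ≡ 27 (mod 87)

27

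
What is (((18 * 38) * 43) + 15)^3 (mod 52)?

31

18 * 38 = 684 ≡ 8 (mod 52)
8 * 43 = 344 ≡ 32 (mod 52)
32 + 15 = 47
(47)^3 ≡ 31 (mod 52)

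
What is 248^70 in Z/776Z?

760

70 in binary is 1000110, i.e. 70 = 64 + 4 + 2.
248^1 ≡ 248 (mod 776)
248^2 ≡ 248^2 = 61504 ≡ 200 (mod 776)
248^4 ≡ 200^2 = 40000 ≡ 424 (mod 776)
248^8 ≡ 424^2 = 179776 ≡ 520 (mod 776)
248^16 ≡ 520^2 = 270400 ≡ 352 (mod 776)
248^32 ≡ 352^2 = 123904 ≡ 520 (mod 776)
248^64 ≡ 520^2 = 270400 ≡ 352 (mod 776)
248^70 = 248^64 * 248^4 * 248^2 ≡ 352 * 424 * 200 (mod 776).
Accumulate the product:
352 * 424 = 149248 ≡ 256
256 * 200 = 51200 ≡ 760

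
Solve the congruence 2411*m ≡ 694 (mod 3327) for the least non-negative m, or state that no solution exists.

515

gcd(2411, 3327) = 1, so a unique solution mod 3327 exists.
2411⁻¹ ≡ 1856 (mod 3327).
m ≡ 1856*694 ≡ 515 (mod 3327).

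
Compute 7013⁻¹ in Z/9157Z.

9157 = 1*7013 + 2144
7013 = 3*2144 + 581
2144 = 3*581 + 401
581 = 1*401 + 180
401 = 2*180 + 41
180 = 4*41 + 16
41 = 2*16 + 9
16 = 1*9 + 7
9 = 1*7 + 2
7 = 3*2 + 1
2 = 2*1 + 0
gcd(7013, 9157) = 1, so the inverse exists.
Back-substitute for 1:
1 = 1*7 − 3*2
  = −3*9 + 4*7
  = 4*16 − 7*9
  = −7*41 + 18*16
  = 18*180 − 79*41
  = −79*401 + 176*180
  = 176*581 − 255*401
  = −255*2144 + 941*581
  = 941*7013 − 3078*2144
  = −3078*9157 + 4019*7013
So 7013⁻¹ ≡ 4019 (mod 9157).

4019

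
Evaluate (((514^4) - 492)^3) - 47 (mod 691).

(514)^4 ≡ 167 (mod 691)
167 - 492 = -325 ≡ 366 (mod 691)
(366)^3 ≡ 64 (mod 691)
64 - 47 = 17

17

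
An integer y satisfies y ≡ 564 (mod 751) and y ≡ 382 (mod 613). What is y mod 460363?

751⁻¹ mod 613: 751*422 ≡ 1 (mod 613), so 751⁻¹ ≡ 422.
y = 564 + 751*((382 − 564)*422 mod 613) = 564 + 751*434 = 326498.

326498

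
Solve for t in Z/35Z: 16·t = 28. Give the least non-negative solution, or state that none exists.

gcd(16, 35) = 1, so a unique solution mod 35 exists.
16⁻¹ ≡ 11 (mod 35).
t ≡ 11·28 ≡ 28 (mod 35).

28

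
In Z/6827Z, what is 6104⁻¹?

6251

Apply the Euclidean algorithm and back-substitute:
6827 = 1*6104 + 723
6104 = 8*723 + 320
723 = 2*320 + 83
320 = 3*83 + 71
83 = 1*71 + 12
71 = 5*12 + 11
12 = 1*11 + 1
11 = 11*1 + 0
gcd(6104, 6827) = 1, so the inverse exists.
Bézout: 1 = 515*6827 − 576*6104.
So 6104⁻¹ ≡ −576 ≡ 6251 (mod 6827).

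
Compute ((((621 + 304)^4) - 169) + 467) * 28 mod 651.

621 + 304 = 925 ≡ 274 (mod 651)
(274)^4 ≡ 253 (mod 651)
253 - 169 = 84
84 + 467 = 551
551 * 28 = 15428 ≡ 455 (mod 651)

455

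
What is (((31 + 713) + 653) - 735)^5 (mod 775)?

657

31 + 713 = 744
744 + 653 = 1397 ≡ 622 (mod 775)
622 - 735 = -113 ≡ 662 (mod 775)
(662)^5 ≡ 657 (mod 775)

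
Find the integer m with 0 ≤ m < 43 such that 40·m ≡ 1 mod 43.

14

By the extended Euclidean algorithm:
43 = 1*40 + 3
40 = 13*3 + 1
3 = 3*1 + 0
gcd(40, 43) = 1, so the inverse exists.
Back-substitute for 1:
1 = 1*40 − 13*3
  = −13*43 + 14*40
So 40⁻¹ ≡ 14 (mod 43).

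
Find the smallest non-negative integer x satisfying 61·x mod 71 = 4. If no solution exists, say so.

gcd(61, 71) = 1, so a unique solution mod 71 exists.
61⁻¹ ≡ 7 (mod 71).
x ≡ 7·4 ≡ 28 (mod 71).

28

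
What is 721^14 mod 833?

637

Compute successive squares:
14 in binary is 1110, i.e. 14 = 8 + 4 + 2.
721^1 ≡ 721 (mod 833)
721^2 ≡ 721^2 = 519841 ≡ 49 (mod 833)
721^4 ≡ 49^2 = 2401 ≡ 735 (mod 833)
721^8 ≡ 735^2 = 540225 ≡ 441 (mod 833)
721^14 = 721^8 × 721^4 × 721^2 ≡ 441 × 735 × 49 (mod 833).
Accumulate the product:
441 × 735 = 324135 ≡ 98
98 × 49 = 4802 ≡ 637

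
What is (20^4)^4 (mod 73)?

(20)^4 ≡ 57 (mod 73)
(57)^4 ≡ 55 (mod 73)

55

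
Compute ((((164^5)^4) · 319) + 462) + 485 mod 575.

(164)^5 ≡ 174 (mod 575)
(174)^4 ≡ 501 (mod 575)
501 · 319 = 159819 ≡ 544 (mod 575)
544 + 462 = 1006 ≡ 431 (mod 575)
431 + 485 = 916 ≡ 341 (mod 575)

341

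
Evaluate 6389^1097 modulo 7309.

6338

1097 in binary is 10001001001, i.e. 1097 = 1024 + 64 + 8 + 1.
6389^1 ≡ 6389 (mod 7309)
6389^2 ≡ 6389^2 = 40819321 ≡ 5865 (mod 7309)
6389^4 ≡ 5865^2 = 34398225 ≡ 2071 (mod 7309)
6389^8 ≡ 2071^2 = 4289041 ≡ 5967 (mod 7309)
6389^16 ≡ 5967^2 = 35605089 ≡ 2950 (mod 7309)
6389^32 ≡ 2950^2 = 8702500 ≡ 4790 (mod 7309)
6389^64 ≡ 4790^2 = 22944100 ≡ 1149 (mod 7309)
6389^128 ≡ 1149^2 = 1320201 ≡ 4581 (mod 7309)
6389^256 ≡ 4581^2 = 20985561 ≡ 1422 (mod 7309)
6389^512 ≡ 1422^2 = 2022084 ≡ 4800 (mod 7309)
6389^1024 ≡ 4800^2 = 23040000 ≡ 2032 (mod 7309)
6389^1097 = 6389^1024 · 6389^64 · 6389^8 · 6389^1 ≡ 2032 · 1149 · 5967 · 6389 (mod 7309).
Accumulate the product:
2032 · 1149 = 2334768 ≡ 3197
3197 · 5967 = 19076499 ≡ 9
9 · 6389 = 57501 ≡ 6338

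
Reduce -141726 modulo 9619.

-141726 = -15×9619 + 2559, so -141726 ≡ 2559 (mod 9619).

2559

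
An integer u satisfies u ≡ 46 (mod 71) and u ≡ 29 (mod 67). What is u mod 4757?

3312

71⁻¹ mod 67: 71·17 ≡ 1 (mod 67), so 71⁻¹ ≡ 17.
u = 46 + 71·((29 − 46)·17 mod 67) = 46 + 71·46 = 3312.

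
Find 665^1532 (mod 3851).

1532 in binary is 10111111100, i.e. 1532 = 1024 + 256 + 128 + 64 + 32 + 16 + 8 + 4.
665^1 ≡ 665 (mod 3851)
665^2 ≡ 665^2 = 442225 ≡ 3211 (mod 3851)
665^4 ≡ 3211^2 = 10310521 ≡ 1394 (mod 3851)
665^8 ≡ 1394^2 = 1943236 ≡ 2332 (mod 3851)
665^16 ≡ 2332^2 = 5438224 ≡ 612 (mod 3851)
665^32 ≡ 612^2 = 374544 ≡ 997 (mod 3851)
665^64 ≡ 997^2 = 994009 ≡ 451 (mod 3851)
665^128 ≡ 451^2 = 203401 ≡ 3149 (mod 3851)
665^256 ≡ 3149^2 = 9916201 ≡ 3727 (mod 3851)
665^512 ≡ 3727^2 = 13890529 ≡ 3823 (mod 3851)
665^1024 ≡ 3823^2 = 14615329 ≡ 784 (mod 3851)
665^1532 = 665^1024 × 665^256 × 665^128 × 665^64 × 665^32 × 665^16 × 665^8 × 665^4 ≡ 784 × 3727 × 3149 × 451 × 997 × 612 × 2332 × 1394 (mod 3851).
Accumulate the product:
784 × 3727 = 2921968 ≡ 2910
2910 × 3149 = 9163590 ≡ 2061
2061 × 451 = 929511 ≡ 1420
1420 × 997 = 1415740 ≡ 2423
2423 × 612 = 1482876 ≡ 241
241 × 2332 = 562012 ≡ 3617
3617 × 1394 = 5042098 ≡ 1139

1139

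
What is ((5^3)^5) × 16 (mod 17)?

10

(5)^3 ≡ 6 (mod 17)
(6)^5 ≡ 7 (mod 17)
7 × 16 = 112 ≡ 10 (mod 17)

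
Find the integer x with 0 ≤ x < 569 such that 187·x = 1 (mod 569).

213

Apply the Euclidean algorithm and back-substitute:
569 = 3×187 + 8
187 = 23×8 + 3
8 = 2×3 + 2
3 = 1×2 + 1
2 = 2×1 + 0
gcd(187, 569) = 1, so the inverse exists.
Bézout: 1 = −70×569 + 213×187.
So 187⁻¹ ≡ 213 (mod 569).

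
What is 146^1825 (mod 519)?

146^1 ≡ 146 (mod 519)
146^2 ≡ 146^2 = 21316 ≡ 37 (mod 519)
146^4 ≡ 37^2 = 1369 ≡ 331 (mod 519)
146^8 ≡ 331^2 = 109561 ≡ 52 (mod 519)
146^16 ≡ 52^2 = 2704 ≡ 109 (mod 519)
146^32 ≡ 109^2 = 11881 ≡ 463 (mod 519)
146^64 ≡ 463^2 = 214369 ≡ 22 (mod 519)
146^128 ≡ 22^2 = 484 (mod 519)
146^256 ≡ 484^2 = 234256 ≡ 187 (mod 519)
146^512 ≡ 187^2 = 34969 ≡ 196 (mod 519)
146^1024 ≡ 196^2 = 38416 ≡ 10 (mod 519)
146^1825 = 146^1024 · 146^512 · 146^256 · 146^32 · 146^1 ≡ 10 · 196 · 187 · 463 · 146 (mod 519).
Accumulate the product:
10 · 196 = 1960 ≡ 403
403 · 187 = 75361 ≡ 106
106 · 463 = 49078 ≡ 292
292 · 146 = 42632 ≡ 74

74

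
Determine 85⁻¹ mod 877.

877 = 10×85 + 27
85 = 3×27 + 4
27 = 6×4 + 3
4 = 1×3 + 1
3 = 3×1 + 0
gcd(85, 877) = 1, so the inverse exists.
Back-substitute for 1:
1 = 1×4 − 1×3
  = −1×27 + 7×4
  = 7×85 − 22×27
  = −22×877 + 227×85
So 85⁻¹ ≡ 227 (mod 877).

227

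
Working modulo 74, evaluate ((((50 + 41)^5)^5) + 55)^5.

58

50 + 41 = 91 ≡ 17 (mod 74)
(17)^5 ≡ 19 (mod 74)
(19)^5 ≡ 59 (mod 74)
59 + 55 = 114 ≡ 40 (mod 74)
(40)^5 ≡ 58 (mod 74)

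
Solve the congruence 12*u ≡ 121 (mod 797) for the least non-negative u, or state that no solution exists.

gcd(12, 797) = 1, so a unique solution mod 797 exists.
12⁻¹ ≡ 465 (mod 797).
u ≡ 465*121 ≡ 475 (mod 797).

475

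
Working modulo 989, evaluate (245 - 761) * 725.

731

245 - 761 = -516 ≡ 473 (mod 989)
473 * 725 = 342925 ≡ 731 (mod 989)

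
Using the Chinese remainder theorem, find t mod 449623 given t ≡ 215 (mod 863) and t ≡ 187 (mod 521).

341963

863⁻¹ mod 521: 863×358 ≡ 1 (mod 521), so 863⁻¹ ≡ 358.
t = 215 + 863×((187 − 215)×358 mod 521) = 215 + 863×396 = 341963.
Check: 341963 mod 863 = 215, 341963 mod 521 = 187. ✓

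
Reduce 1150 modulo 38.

10

1150 = 30·38 + 10, so 1150 ≡ 10 (mod 38).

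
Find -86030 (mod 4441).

-86030 = -20*4441 + 2790, so -86030 ≡ 2790 (mod 4441).

2790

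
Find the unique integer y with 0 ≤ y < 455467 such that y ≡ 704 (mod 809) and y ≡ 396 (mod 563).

809⁻¹ mod 563: 809·222 ≡ 1 (mod 563), so 809⁻¹ ≡ 222.
y = 704 + 809·((396 − 704)·222 mod 563) = 704 + 809·310 = 251494.
Check: 251494 mod 809 = 704, 251494 mod 563 = 396. ✓

251494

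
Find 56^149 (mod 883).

487

Compute successive squares:
149 in binary is 10010101, i.e. 149 = 128 + 16 + 4 + 1.
56^1 ≡ 56 (mod 883)
56^2 ≡ 56^2 = 3136 ≡ 487 (mod 883)
56^4 ≡ 487^2 = 237169 ≡ 525 (mod 883)
56^8 ≡ 525^2 = 275625 ≡ 129 (mod 883)
56^16 ≡ 129^2 = 16641 ≡ 747 (mod 883)
56^32 ≡ 747^2 = 558009 ≡ 836 (mod 883)
56^64 ≡ 836^2 = 698896 ≡ 443 (mod 883)
56^128 ≡ 443^2 = 196249 ≡ 223 (mod 883)
56^149 = 56^128 · 56^16 · 56^4 · 56^1 ≡ 223 · 747 · 525 · 56 (mod 883).
Accumulate the product:
223 · 747 = 166581 ≡ 577
577 · 525 = 302925 ≡ 56
56 · 56 = 3136 ≡ 487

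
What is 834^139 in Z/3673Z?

Compute successive squares:
834^1 ≡ 834 (mod 3673)
834^2 ≡ 834^2 = 695556 ≡ 1359 (mod 3673)
834^4 ≡ 1359^2 = 1846881 ≡ 3035 (mod 3673)
834^8 ≡ 3035^2 = 9211225 ≡ 3014 (mod 3673)
834^16 ≡ 3014^2 = 9084196 ≡ 867 (mod 3673)
834^32 ≡ 867^2 = 751689 ≡ 2397 (mod 3673)
834^64 ≡ 2397^2 = 5745609 ≡ 1037 (mod 3673)
834^128 ≡ 1037^2 = 1075369 ≡ 2853 (mod 3673)
834^139 = 834^128 · 834^8 · 834^2 · 834^1 ≡ 2853 · 3014 · 1359 · 834 (mod 3673).
Accumulate the product:
2853 · 3014 = 8598942 ≡ 449
449 · 1359 = 610191 ≡ 473
473 · 834 = 394482 ≡ 1471

1471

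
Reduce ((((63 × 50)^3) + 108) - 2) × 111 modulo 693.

489

63 × 50 = 3150 ≡ 378 (mod 693)
(378)^3 ≡ 504 (mod 693)
504 + 108 = 612
612 - 2 = 610
610 × 111 = 67710 ≡ 489 (mod 693)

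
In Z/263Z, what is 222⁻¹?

Apply the Euclidean algorithm and back-substitute:
263 = 1·222 + 41
222 = 5·41 + 17
41 = 2·17 + 7
17 = 2·7 + 3
7 = 2·3 + 1
3 = 3·1 + 0
gcd(222, 263) = 1, so the inverse exists.
Back-substitute for 1:
1 = 1·7 − 2·3
  = −2·17 + 5·7
  = 5·41 − 12·17
  = −12·222 + 65·41
  = 65·263 − 77·222
So 222⁻¹ ≡ −77 ≡ 186 (mod 263).

186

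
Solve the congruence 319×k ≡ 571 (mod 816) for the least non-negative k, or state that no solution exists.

gcd(319, 816) = 1, so a unique solution mod 816 exists.
319⁻¹ ≡ 463 (mod 816).
k ≡ 463×571 ≡ 805 (mod 816).

805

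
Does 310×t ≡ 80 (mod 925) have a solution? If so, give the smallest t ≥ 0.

gcd(310, 925) = 5, and 5 | 80, so solutions exist.
Divide through by 5: 62×t = 16 (mod 185).
62⁻¹ ≡ 3 (mod 185).
t ≡ 3×16 ≡ 48 (mod 185).
The smallest non-negative solution is t = 48.

48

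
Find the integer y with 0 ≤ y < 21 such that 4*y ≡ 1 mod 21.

21 = 5·4 + 1
4 = 4·1 + 0
gcd(4, 21) = 1, so the inverse exists.
Back-substitute for 1:
1 = 1·21 − 5·4
So 4⁻¹ ≡ −5 ≡ 16 (mod 21).

16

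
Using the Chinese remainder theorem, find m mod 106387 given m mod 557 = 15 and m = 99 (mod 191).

557⁻¹ mod 191: 557*179 ≡ 1 (mod 191), so 557⁻¹ ≡ 179.
m = 15 + 557*((99 − 15)*179 mod 191) = 15 + 557*138 = 76881.

76881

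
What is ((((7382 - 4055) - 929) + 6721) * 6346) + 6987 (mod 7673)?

6395

7382 - 4055 = 3327
3327 - 929 = 2398
2398 + 6721 = 9119 ≡ 1446 (mod 7673)
1446 * 6346 = 9176316 ≡ 7081 (mod 7673)
7081 + 6987 = 14068 ≡ 6395 (mod 7673)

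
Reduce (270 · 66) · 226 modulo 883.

840

270 · 66 = 17820 ≡ 160 (mod 883)
160 · 226 = 36160 ≡ 840 (mod 883)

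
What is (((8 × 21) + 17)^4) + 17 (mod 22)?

0

8 × 21 = 168 ≡ 14 (mod 22)
14 + 17 = 31 ≡ 9 (mod 22)
(9)^4 ≡ 5 (mod 22)
5 + 17 = 22 ≡ 0 (mod 22)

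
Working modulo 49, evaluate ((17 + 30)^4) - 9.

7

17 + 30 = 47
(47)^4 ≡ 16 (mod 49)
16 - 9 = 7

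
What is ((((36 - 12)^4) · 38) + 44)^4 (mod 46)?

36 - 12 = 24
(24)^4 ≡ 24 (mod 46)
24 · 38 = 912 ≡ 38 (mod 46)
38 + 44 = 82 ≡ 36 (mod 46)
(36)^4 ≡ 18 (mod 46)

18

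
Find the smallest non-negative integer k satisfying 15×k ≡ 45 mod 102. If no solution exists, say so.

3

gcd(15, 102) = 3, and 3 | 45, so solutions exist.
Divide through by 3: 5×k mod 34 = 15.
5⁻¹ ≡ 7 (mod 34).
k ≡ 7×15 ≡ 3 (mod 34).
The smallest non-negative solution is k = 3.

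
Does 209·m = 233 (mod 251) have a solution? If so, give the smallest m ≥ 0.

gcd(209, 251) = 1, so a unique solution mod 251 exists.
209⁻¹ ≡ 245 (mod 251).
m ≡ 245·233 ≡ 108 (mod 251).

108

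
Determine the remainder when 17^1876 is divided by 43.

36

1876 in binary is 11101010100, i.e. 1876 = 1024 + 512 + 256 + 64 + 16 + 4.
17^1 ≡ 17 (mod 43)
17^2 ≡ 17^2 = 289 ≡ 31 (mod 43)
17^4 ≡ 31^2 = 961 ≡ 15 (mod 43)
17^8 ≡ 15^2 = 225 ≡ 10 (mod 43)
17^16 ≡ 10^2 = 100 ≡ 14 (mod 43)
17^32 ≡ 14^2 = 196 ≡ 24 (mod 43)
17^64 ≡ 24^2 = 576 ≡ 17 (mod 43)
17^128 ≡ 17^2 = 289 ≡ 31 (mod 43)
17^256 ≡ 31^2 = 961 ≡ 15 (mod 43)
17^512 ≡ 15^2 = 225 ≡ 10 (mod 43)
17^1024 ≡ 10^2 = 100 ≡ 14 (mod 43)
17^1876 = 17^1024 * 17^512 * 17^256 * 17^64 * 17^16 * 17^4 ≡ 14 * 10 * 15 * 17 * 14 * 15 (mod 43).
Accumulate the product:
14 * 10 = 140 ≡ 11
11 * 15 = 165 ≡ 36
36 * 17 = 612 ≡ 10
10 * 14 = 140 ≡ 11
11 * 15 = 165 ≡ 36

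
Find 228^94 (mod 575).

Using repeated squaring:
94 in binary is 1011110, i.e. 94 = 64 + 16 + 8 + 4 + 2.
228^1 ≡ 228 (mod 575)
228^2 ≡ 228^2 = 51984 ≡ 234 (mod 575)
228^4 ≡ 234^2 = 54756 ≡ 131 (mod 575)
228^8 ≡ 131^2 = 17161 ≡ 486 (mod 575)
228^16 ≡ 486^2 = 236196 ≡ 446 (mod 575)
228^32 ≡ 446^2 = 198916 ≡ 541 (mod 575)
228^64 ≡ 541^2 = 292681 ≡ 6 (mod 575)
228^94 = 228^64 · 228^16 · 228^8 · 228^4 · 228^2 ≡ 6 · 446 · 486 · 131 · 234 (mod 575).
Accumulate the product:
6 · 446 = 2676 ≡ 376
376 · 486 = 182736 ≡ 461
461 · 131 = 60391 ≡ 16
16 · 234 = 3744 ≡ 294

294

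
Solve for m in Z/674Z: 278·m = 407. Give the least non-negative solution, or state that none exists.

gcd(278, 674) = 2, and 2 does not divide 407.
So the congruence has no solution.

no solution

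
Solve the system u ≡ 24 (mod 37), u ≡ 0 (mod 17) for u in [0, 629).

37⁻¹ mod 17: 37·6 ≡ 1 (mod 17), so 37⁻¹ ≡ 6.
u = 24 + 37·((0 − 24)·6 mod 17) = 24 + 37·9 = 357.

357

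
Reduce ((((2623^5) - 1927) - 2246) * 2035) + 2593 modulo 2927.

(2623)^5 ≡ 2012 (mod 2927)
2012 - 1927 = 85
85 - 2246 = -2161 ≡ 766 (mod 2927)
766 * 2035 = 1558810 ≡ 1646 (mod 2927)
1646 + 2593 = 4239 ≡ 1312 (mod 2927)

1312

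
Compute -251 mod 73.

41

-251 = -4*73 + 41, so -251 ≡ 41 (mod 73).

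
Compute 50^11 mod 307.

267

Using repeated squaring:
11 in binary is 1011, i.e. 11 = 8 + 2 + 1.
50^1 ≡ 50 (mod 307)
50^2 ≡ 50^2 = 2500 ≡ 44 (mod 307)
50^4 ≡ 44^2 = 1936 ≡ 94 (mod 307)
50^8 ≡ 94^2 = 8836 ≡ 240 (mod 307)
50^11 = 50^8 × 50^2 × 50^1 ≡ 240 × 44 × 50 (mod 307).
Accumulate the product:
240 × 44 = 10560 ≡ 122
122 × 50 = 6100 ≡ 267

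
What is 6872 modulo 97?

6872 = 70·97 + 82, so 6872 ≡ 82 (mod 97).

82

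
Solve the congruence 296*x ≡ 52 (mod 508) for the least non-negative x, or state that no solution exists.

gcd(296, 508) = 4, and 4 | 52, so solutions exist.
Divide through by 4: 74*x mod 127 = 13.
74⁻¹ ≡ 115 (mod 127).
x ≡ 115*13 ≡ 98 (mod 127).
The smallest non-negative solution is x = 98.

98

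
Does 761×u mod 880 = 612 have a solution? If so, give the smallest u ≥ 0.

372

gcd(761, 880) = 1, so a unique solution mod 880 exists.
761⁻¹ ≡ 281 (mod 880).
u ≡ 281×612 ≡ 372 (mod 880).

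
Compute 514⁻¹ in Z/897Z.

897 = 1·514 + 383
514 = 1·383 + 131
383 = 2·131 + 121
131 = 1·121 + 10
121 = 12·10 + 1
10 = 10·1 + 0
gcd(514, 897) = 1, so the inverse exists.
Back-substitute for 1:
1 = 1·121 − 12·10
  = −12·131 + 13·121
  = 13·383 − 38·131
  = −38·514 + 51·383
  = 51·897 − 89·514
So 514⁻¹ ≡ −89 ≡ 808 (mod 897).

808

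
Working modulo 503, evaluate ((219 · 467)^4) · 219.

146

219 · 467 = 102273 ≡ 164 (mod 503)
(164)^4 ≡ 336 (mod 503)
336 · 219 = 73584 ≡ 146 (mod 503)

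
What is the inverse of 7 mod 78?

67

Run the extended Euclidean algorithm:
78 = 11×7 + 1
7 = 7×1 + 0
gcd(7, 78) = 1, so the inverse exists.
Back-substitute for 1:
1 = 1×78 − 11×7
So 7⁻¹ ≡ −11 ≡ 67 (mod 78).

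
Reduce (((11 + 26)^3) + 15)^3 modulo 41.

21

11 + 26 = 37
(37)^3 ≡ 18 (mod 41)
18 + 15 = 33
(33)^3 ≡ 21 (mod 41)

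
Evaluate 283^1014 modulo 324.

289

Compute successive squares:
1014 in binary is 1111110110, i.e. 1014 = 512 + 256 + 128 + 64 + 32 + 16 + 4 + 2.
283^1 ≡ 283 (mod 324)
283^2 ≡ 283^2 = 80089 ≡ 61 (mod 324)
283^4 ≡ 61^2 = 3721 ≡ 157 (mod 324)
283^8 ≡ 157^2 = 24649 ≡ 25 (mod 324)
283^16 ≡ 25^2 = 625 ≡ 301 (mod 324)
283^32 ≡ 301^2 = 90601 ≡ 205 (mod 324)
283^64 ≡ 205^2 = 42025 ≡ 229 (mod 324)
283^128 ≡ 229^2 = 52441 ≡ 277 (mod 324)
283^256 ≡ 277^2 = 76729 ≡ 265 (mod 324)
283^512 ≡ 265^2 = 70225 ≡ 241 (mod 324)
283^1014 = 283^512 · 283^256 · 283^128 · 283^64 · 283^32 · 283^16 · 283^4 · 283^2 ≡ 241 · 265 · 277 · 229 · 205 · 301 · 157 · 61 (mod 324).
Accumulate the product:
241 · 265 = 63865 ≡ 37
37 · 277 = 10249 ≡ 205
205 · 229 = 46945 ≡ 289
289 · 205 = 59245 ≡ 277
277 · 301 = 83377 ≡ 109
109 · 157 = 17113 ≡ 265
265 · 61 = 16165 ≡ 289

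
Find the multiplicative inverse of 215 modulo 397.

397 = 1*215 + 182
215 = 1*182 + 33
182 = 5*33 + 17
33 = 1*17 + 16
17 = 1*16 + 1
16 = 16*1 + 0
gcd(215, 397) = 1, so the inverse exists.
Bézout: 1 = 13*397 − 24*215.
So 215⁻¹ ≡ −24 ≡ 373 (mod 397).

373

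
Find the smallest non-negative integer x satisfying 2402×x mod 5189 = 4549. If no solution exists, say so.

812

gcd(2402, 5189) = 1, so a unique solution mod 5189 exists.
2402⁻¹ ≡ 1523 (mod 5189).
x ≡ 1523×4549 ≡ 812 (mod 5189).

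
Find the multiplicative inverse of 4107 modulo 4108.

4108 = 1*4107 + 1
4107 = 4107*1 + 0
gcd(4107, 4108) = 1, so the inverse exists.
Back-substitute for 1:
1 = 1*4108 − 1*4107
So 4107⁻¹ ≡ −1 ≡ 4107 (mod 4108).

4107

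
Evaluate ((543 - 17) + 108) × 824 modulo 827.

543 - 17 = 526
526 + 108 = 634
634 × 824 = 522416 ≡ 579 (mod 827)

579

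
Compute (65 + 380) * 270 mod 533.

225

65 + 380 = 445
445 * 270 = 120150 ≡ 225 (mod 533)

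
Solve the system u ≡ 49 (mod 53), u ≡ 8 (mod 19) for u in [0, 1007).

53⁻¹ mod 19: 53×14 ≡ 1 (mod 19), so 53⁻¹ ≡ 14.
u = 49 + 53×((8 − 49)×14 mod 19) = 49 + 53×15 = 844.
Check: 844 mod 53 = 49, 844 mod 19 = 8. ✓

844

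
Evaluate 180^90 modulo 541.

90 in binary is 1011010, i.e. 90 = 64 + 16 + 8 + 2.
180^1 ≡ 180 (mod 541)
180^2 ≡ 180^2 = 32400 ≡ 481 (mod 541)
180^4 ≡ 481^2 = 231361 ≡ 354 (mod 541)
180^8 ≡ 354^2 = 125316 ≡ 345 (mod 541)
180^16 ≡ 345^2 = 119025 ≡ 5 (mod 541)
180^32 ≡ 5^2 = 25 (mod 541)
180^64 ≡ 25^2 = 625 ≡ 84 (mod 541)
180^90 = 180^64 × 180^16 × 180^8 × 180^2 ≡ 84 × 5 × 345 × 481 (mod 541).
Accumulate the product:
84 × 5 = 420
420 × 345 = 144900 ≡ 453
453 × 481 = 217893 ≡ 411

411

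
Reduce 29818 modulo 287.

257

29818 = 103·287 + 257, so 29818 ≡ 257 (mod 287).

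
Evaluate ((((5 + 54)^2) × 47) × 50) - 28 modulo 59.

5 + 54 = 59 ≡ 0 (mod 59)
(0)^2 ≡ 0 (mod 59)
0 × 47 = 0
0 × 50 = 0
0 - 28 = -28 ≡ 31 (mod 59)

31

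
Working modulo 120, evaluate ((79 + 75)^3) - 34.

30

79 + 75 = 154 ≡ 34 (mod 120)
(34)^3 ≡ 64 (mod 120)
64 - 34 = 30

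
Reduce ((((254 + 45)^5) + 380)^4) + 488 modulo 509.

190

254 + 45 = 299
(299)^5 ≡ 163 (mod 509)
163 + 380 = 543 ≡ 34 (mod 509)
(34)^4 ≡ 211 (mod 509)
211 + 488 = 699 ≡ 190 (mod 509)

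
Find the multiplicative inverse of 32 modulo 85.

Apply the Euclidean algorithm and back-substitute:
85 = 2·32 + 21
32 = 1·21 + 11
21 = 1·11 + 10
11 = 1·10 + 1
10 = 10·1 + 0
gcd(32, 85) = 1, so the inverse exists.
Back-substitute for 1:
1 = 1·11 − 1·10
  = −1·21 + 2·11
  = 2·32 − 3·21
  = −3·85 + 8·32
So 32⁻¹ ≡ 8 (mod 85).

8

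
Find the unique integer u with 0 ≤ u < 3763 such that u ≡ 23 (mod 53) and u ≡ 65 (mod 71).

2408

53⁻¹ mod 71: 53*67 ≡ 1 (mod 71), so 53⁻¹ ≡ 67.
u = 23 + 53*((65 − 23)*67 mod 71) = 23 + 53*45 = 2408.
Check: 2408 mod 53 = 23, 2408 mod 71 = 65. ✓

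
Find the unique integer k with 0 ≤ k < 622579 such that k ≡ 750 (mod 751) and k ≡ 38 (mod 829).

310913

751⁻¹ mod 829: 751*457 ≡ 1 (mod 829), so 751⁻¹ ≡ 457.
k = 750 + 751*((38 − 750)*457 mod 829) = 750 + 751*413 = 310913.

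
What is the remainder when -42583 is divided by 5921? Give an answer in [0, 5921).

4785

-42583 = -8·5921 + 4785, so -42583 ≡ 4785 (mod 5921).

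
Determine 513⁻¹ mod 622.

97

622 = 1×513 + 109
513 = 4×109 + 77
109 = 1×77 + 32
77 = 2×32 + 13
32 = 2×13 + 6
13 = 2×6 + 1
6 = 6×1 + 0
gcd(513, 622) = 1, so the inverse exists.
Bézout: 1 = −80×622 + 97×513.
So 513⁻¹ ≡ 97 (mod 622).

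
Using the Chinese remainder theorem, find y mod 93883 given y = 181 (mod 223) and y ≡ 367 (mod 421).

223⁻¹ mod 421: 223·219 ≡ 1 (mod 421), so 223⁻¹ ≡ 219.
y = 181 + 223·((367 − 181)·219 mod 421) = 181 + 223·318 = 71095.

71095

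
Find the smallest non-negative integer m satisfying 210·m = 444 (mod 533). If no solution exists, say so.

261

gcd(210, 533) = 1, so a unique solution mod 533 exists.
210⁻¹ ≡ 33 (mod 533).
m ≡ 33·444 ≡ 261 (mod 533).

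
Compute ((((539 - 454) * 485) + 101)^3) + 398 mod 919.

539 - 454 = 85
85 * 485 = 41225 ≡ 789 (mod 919)
789 + 101 = 890
(890)^3 ≡ 424 (mod 919)
424 + 398 = 822

822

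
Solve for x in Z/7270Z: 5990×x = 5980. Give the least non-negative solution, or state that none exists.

143

gcd(5990, 7270) = 10, and 10 | 5980, so solutions exist.
Divide through by 10: 599×x mod 727 = 598.
599⁻¹ ≡ 585 (mod 727).
x ≡ 585×598 ≡ 143 (mod 727).
The smallest non-negative solution is x = 143.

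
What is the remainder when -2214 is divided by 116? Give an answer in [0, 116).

106

-2214 = -20·116 + 106, so -2214 ≡ 106 (mod 116).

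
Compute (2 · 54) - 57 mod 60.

2 · 54 = 108 ≡ 48 (mod 60)
48 - 57 = -9 ≡ 51 (mod 60)

51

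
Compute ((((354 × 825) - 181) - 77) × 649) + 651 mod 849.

354 × 825 = 292050 ≡ 843 (mod 849)
843 - 181 = 662
662 - 77 = 585
585 × 649 = 379665 ≡ 162 (mod 849)
162 + 651 = 813

813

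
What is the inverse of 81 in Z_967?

Run the extended Euclidean algorithm:
967 = 11·81 + 76
81 = 1·76 + 5
76 = 15·5 + 1
5 = 5·1 + 0
gcd(81, 967) = 1, so the inverse exists.
Bézout: 1 = 16·967 − 191·81.
So 81⁻¹ ≡ −191 ≡ 776 (mod 967).

776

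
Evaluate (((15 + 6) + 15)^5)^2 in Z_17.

15 + 6 = 21 ≡ 4 (mod 17)
4 + 15 = 19 ≡ 2 (mod 17)
(2)^5 ≡ 15 (mod 17)
(15)^2 ≡ 4 (mod 17)

4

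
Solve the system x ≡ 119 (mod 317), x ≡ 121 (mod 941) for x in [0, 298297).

119628

317⁻¹ mod 941: 317·659 ≡ 1 (mod 941), so 317⁻¹ ≡ 659.
x = 119 + 317·((121 − 119)·659 mod 941) = 119 + 317·377 = 119628.
Check: 119628 mod 317 = 119, 119628 mod 941 = 121. ✓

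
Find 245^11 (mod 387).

Compute successive squares:
11 in binary is 1011, i.e. 11 = 8 + 2 + 1.
245^1 ≡ 245 (mod 387)
245^2 ≡ 245^2 = 60025 ≡ 40 (mod 387)
245^4 ≡ 40^2 = 1600 ≡ 52 (mod 387)
245^8 ≡ 52^2 = 2704 ≡ 382 (mod 387)
245^11 = 245^8 * 245^2 * 245^1 ≡ 382 * 40 * 245 (mod 387).
Accumulate the product:
382 * 40 = 15280 ≡ 187
187 * 245 = 45815 ≡ 149

149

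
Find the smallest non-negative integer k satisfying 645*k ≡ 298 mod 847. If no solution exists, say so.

gcd(645, 847) = 1, so a unique solution mod 847 exists.
645⁻¹ ≡ 239 (mod 847).
k ≡ 239*298 ≡ 74 (mod 847).

74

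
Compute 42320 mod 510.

500

42320 = 82*510 + 500, so 42320 ≡ 500 (mod 510).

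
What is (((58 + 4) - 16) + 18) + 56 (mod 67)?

53

58 + 4 = 62
62 - 16 = 46
46 + 18 = 64
64 + 56 = 120 ≡ 53 (mod 67)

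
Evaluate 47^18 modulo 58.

47^1 ≡ 47 (mod 58)
47^2 ≡ 47^2 = 2209 ≡ 5 (mod 58)
47^4 ≡ 5^2 = 25 (mod 58)
47^8 ≡ 25^2 = 625 ≡ 45 (mod 58)
47^16 ≡ 45^2 = 2025 ≡ 53 (mod 58)
47^18 = 47^16 × 47^2 ≡ 53 × 5 (mod 58).
53 × 5 = 265 ≡ 33 (mod 58).

33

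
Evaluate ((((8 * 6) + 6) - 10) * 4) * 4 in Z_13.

2

8 * 6 = 48 ≡ 9 (mod 13)
9 + 6 = 15 ≡ 2 (mod 13)
2 - 10 = -8 ≡ 5 (mod 13)
5 * 4 = 20 ≡ 7 (mod 13)
7 * 4 = 28 ≡ 2 (mod 13)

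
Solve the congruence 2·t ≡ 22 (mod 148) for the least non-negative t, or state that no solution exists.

11

gcd(2, 148) = 2, and 2 | 22, so solutions exist.
Divide through by 2: 1·t ≡ 11 (mod 74).
1⁻¹ ≡ 1 (mod 74).
t ≡ 1·11 ≡ 11 (mod 74).
The smallest non-negative solution is t = 11.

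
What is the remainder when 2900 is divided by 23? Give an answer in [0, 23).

2

2900 = 126×23 + 2, so 2900 ≡ 2 (mod 23).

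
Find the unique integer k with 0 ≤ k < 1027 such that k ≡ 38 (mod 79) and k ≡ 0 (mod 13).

117

79⁻¹ mod 13: 79×1 ≡ 1 (mod 13), so 79⁻¹ ≡ 1.
k = 38 + 79×((0 − 38)×1 mod 13) = 38 + 79×1 = 117.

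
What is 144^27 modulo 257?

59

By square-and-multiply:
27 in binary is 11011, i.e. 27 = 16 + 8 + 2 + 1.
144^1 ≡ 144 (mod 257)
144^2 ≡ 144^2 = 20736 ≡ 176 (mod 257)
144^4 ≡ 176^2 = 30976 ≡ 136 (mod 257)
144^8 ≡ 136^2 = 18496 ≡ 249 (mod 257)
144^16 ≡ 249^2 = 62001 ≡ 64 (mod 257)
144^27 = 144^16 · 144^8 · 144^2 · 144^1 ≡ 64 · 249 · 176 · 144 (mod 257).
Accumulate the product:
64 · 249 = 15936 ≡ 2
2 · 176 = 352 ≡ 95
95 · 144 = 13680 ≡ 59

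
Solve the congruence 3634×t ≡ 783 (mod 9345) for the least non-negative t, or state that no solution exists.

gcd(3634, 9345) = 1, so a unique solution mod 9345 exists.
3634⁻¹ ≡ 3109 (mod 9345).
t ≡ 3109×783 ≡ 4647 (mod 9345).

4647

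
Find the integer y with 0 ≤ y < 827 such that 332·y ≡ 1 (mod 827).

By the extended Euclidean algorithm:
827 = 2*332 + 163
332 = 2*163 + 6
163 = 27*6 + 1
6 = 6*1 + 0
gcd(332, 827) = 1, so the inverse exists.
Bézout: 1 = 55*827 − 137*332.
So 332⁻¹ ≡ −137 ≡ 690 (mod 827).

690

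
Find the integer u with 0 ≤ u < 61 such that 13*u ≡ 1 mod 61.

61 = 4·13 + 9
13 = 1·9 + 4
9 = 2·4 + 1
4 = 4·1 + 0
gcd(13, 61) = 1, so the inverse exists.
Back-substitute for 1:
1 = 1·9 − 2·4
  = −2·13 + 3·9
  = 3·61 − 14·13
So 13⁻¹ ≡ −14 ≡ 47 (mod 61).

47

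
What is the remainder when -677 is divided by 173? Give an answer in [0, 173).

-677 = -4·173 + 15, so -677 ≡ 15 (mod 173).

15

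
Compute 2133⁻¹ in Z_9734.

7507

Apply the Euclidean algorithm and back-substitute:
9734 = 4·2133 + 1202
2133 = 1·1202 + 931
1202 = 1·931 + 271
931 = 3·271 + 118
271 = 2·118 + 35
118 = 3·35 + 13
35 = 2·13 + 9
13 = 1·9 + 4
9 = 2·4 + 1
4 = 4·1 + 0
gcd(2133, 9734) = 1, so the inverse exists.
Back-substitute for 1:
1 = 1·9 − 2·4
  = −2·13 + 3·9
  = 3·35 − 8·13
  = −8·118 + 27·35
  = 27·271 − 62·118
  = −62·931 + 213·271
  = 213·1202 − 275·931
  = −275·2133 + 488·1202
  = 488·9734 − 2227·2133
So 2133⁻¹ ≡ −2227 ≡ 7507 (mod 9734).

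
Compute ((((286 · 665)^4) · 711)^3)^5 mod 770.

0

286 · 665 = 190190 ≡ 0 (mod 770)
(0)^4 ≡ 0 (mod 770)
0 · 711 = 0
(0)^3 ≡ 0 (mod 770)
(0)^5 ≡ 0 (mod 770)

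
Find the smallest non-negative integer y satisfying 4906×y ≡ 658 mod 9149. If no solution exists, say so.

8806

gcd(4906, 9149) = 1, so a unique solution mod 9149 exists.
4906⁻¹ ≡ 69 (mod 9149).
y ≡ 69×658 ≡ 8806 (mod 9149).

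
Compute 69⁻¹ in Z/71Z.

Run the extended Euclidean algorithm:
71 = 1*69 + 2
69 = 34*2 + 1
2 = 2*1 + 0
gcd(69, 71) = 1, so the inverse exists.
Bézout: 1 = −34*71 + 35*69.
So 69⁻¹ ≡ 35 (mod 71).

35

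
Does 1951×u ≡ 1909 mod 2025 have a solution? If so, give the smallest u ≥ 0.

gcd(1951, 2025) = 1, so a unique solution mod 2025 exists.
1951⁻¹ ≡ 301 (mod 2025).
u ≡ 301×1909 ≡ 1534 (mod 2025).

1534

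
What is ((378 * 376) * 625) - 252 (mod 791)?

448

378 * 376 = 142128 ≡ 539 (mod 791)
539 * 625 = 336875 ≡ 700 (mod 791)
700 - 252 = 448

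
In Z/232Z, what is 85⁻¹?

232 = 2*85 + 62
85 = 1*62 + 23
62 = 2*23 + 16
23 = 1*16 + 7
16 = 2*7 + 2
7 = 3*2 + 1
2 = 2*1 + 0
gcd(85, 232) = 1, so the inverse exists.
Back-substitute for 1:
1 = 1*7 − 3*2
  = −3*16 + 7*7
  = 7*23 − 10*16
  = −10*62 + 27*23
  = 27*85 − 37*62
  = −37*232 + 101*85
So 85⁻¹ ≡ 101 (mod 232).

101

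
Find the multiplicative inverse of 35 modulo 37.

18

By the extended Euclidean algorithm:
37 = 1×35 + 2
35 = 17×2 + 1
2 = 2×1 + 0
gcd(35, 37) = 1, so the inverse exists.
Back-substitute for 1:
1 = 1×35 − 17×2
  = −17×37 + 18×35
So 35⁻¹ ≡ 18 (mod 37).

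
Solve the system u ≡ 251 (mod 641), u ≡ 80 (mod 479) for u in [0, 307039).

641⁻¹ mod 479: 641×411 ≡ 1 (mod 479), so 641⁻¹ ≡ 411.
u = 251 + 641×((80 − 251)×411 mod 479) = 251 + 641×132 = 84863.
Check: 84863 mod 641 = 251, 84863 mod 479 = 80. ✓

84863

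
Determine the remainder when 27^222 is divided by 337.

288

222 in binary is 11011110, i.e. 222 = 128 + 64 + 16 + 8 + 4 + 2.
27^1 ≡ 27 (mod 337)
27^2 ≡ 27^2 = 729 ≡ 55 (mod 337)
27^4 ≡ 55^2 = 3025 ≡ 329 (mod 337)
27^8 ≡ 329^2 = 108241 ≡ 64 (mod 337)
27^16 ≡ 64^2 = 4096 ≡ 52 (mod 337)
27^32 ≡ 52^2 = 2704 ≡ 8 (mod 337)
27^64 ≡ 8^2 = 64 (mod 337)
27^128 ≡ 64^2 = 4096 ≡ 52 (mod 337)
27^222 = 27^128 * 27^64 * 27^16 * 27^8 * 27^4 * 27^2 ≡ 52 * 64 * 52 * 64 * 329 * 55 (mod 337).
Accumulate the product:
52 * 64 = 3328 ≡ 295
295 * 52 = 15340 ≡ 175
175 * 64 = 11200 ≡ 79
79 * 329 = 25991 ≡ 42
42 * 55 = 2310 ≡ 288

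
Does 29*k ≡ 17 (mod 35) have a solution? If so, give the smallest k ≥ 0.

gcd(29, 35) = 1, so a unique solution mod 35 exists.
29⁻¹ ≡ 29 (mod 35).
k ≡ 29*17 ≡ 3 (mod 35).

3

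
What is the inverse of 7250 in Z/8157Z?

8157 = 1×7250 + 907
7250 = 7×907 + 901
907 = 1×901 + 6
901 = 150×6 + 1
6 = 6×1 + 0
gcd(7250, 8157) = 1, so the inverse exists.
Back-substitute for 1:
1 = 1×901 − 150×6
  = −150×907 + 151×901
  = 151×7250 − 1207×907
  = −1207×8157 + 1358×7250
So 7250⁻¹ ≡ 1358 (mod 8157).

1358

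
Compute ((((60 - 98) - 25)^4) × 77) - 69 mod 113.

107

60 - 98 = -38 ≡ 75 (mod 113)
75 - 25 = 50
(50)^4 ≡ 83 (mod 113)
83 × 77 = 6391 ≡ 63 (mod 113)
63 - 69 = -6 ≡ 107 (mod 113)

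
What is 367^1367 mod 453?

Compute successive squares:
367^1 ≡ 367 (mod 453)
367^2 ≡ 367^2 = 134689 ≡ 148 (mod 453)
367^4 ≡ 148^2 = 21904 ≡ 160 (mod 453)
367^8 ≡ 160^2 = 25600 ≡ 232 (mod 453)
367^16 ≡ 232^2 = 53824 ≡ 370 (mod 453)
367^32 ≡ 370^2 = 136900 ≡ 94 (mod 453)
367^64 ≡ 94^2 = 8836 ≡ 229 (mod 453)
367^128 ≡ 229^2 = 52441 ≡ 346 (mod 453)
367^256 ≡ 346^2 = 119716 ≡ 124 (mod 453)
367^512 ≡ 124^2 = 15376 ≡ 427 (mod 453)
367^1024 ≡ 427^2 = 182329 ≡ 223 (mod 453)
367^1367 = 367^1024 * 367^256 * 367^64 * 367^16 * 367^4 * 367^2 * 367^1 ≡ 223 * 124 * 229 * 370 * 160 * 148 * 367 (mod 453).
Accumulate the product:
223 * 124 = 27652 ≡ 19
19 * 229 = 4351 ≡ 274
274 * 370 = 101380 ≡ 361
361 * 160 = 57760 ≡ 229
229 * 148 = 33892 ≡ 370
370 * 367 = 135790 ≡ 343

343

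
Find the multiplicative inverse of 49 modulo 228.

121

Run the extended Euclidean algorithm:
228 = 4×49 + 32
49 = 1×32 + 17
32 = 1×17 + 15
17 = 1×15 + 2
15 = 7×2 + 1
2 = 2×1 + 0
gcd(49, 228) = 1, so the inverse exists.
Back-substitute for 1:
1 = 1×15 − 7×2
  = −7×17 + 8×15
  = 8×32 − 15×17
  = −15×49 + 23×32
  = 23×228 − 107×49
So 49⁻¹ ≡ −107 ≡ 121 (mod 228).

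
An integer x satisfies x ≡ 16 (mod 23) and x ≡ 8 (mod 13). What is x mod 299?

23⁻¹ mod 13: 23*4 ≡ 1 (mod 13), so 23⁻¹ ≡ 4.
x = 16 + 23*((8 − 16)*4 mod 13) = 16 + 23*7 = 177.
Check: 177 mod 23 = 16, 177 mod 13 = 8. ✓

177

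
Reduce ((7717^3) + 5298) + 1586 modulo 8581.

(7717)^3 ≡ 1159 (mod 8581)
1159 + 5298 = 6457
6457 + 1586 = 8043

8043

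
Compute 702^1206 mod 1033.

985

702^1 ≡ 702 (mod 1033)
702^2 ≡ 702^2 = 492804 ≡ 63 (mod 1033)
702^4 ≡ 63^2 = 3969 ≡ 870 (mod 1033)
702^8 ≡ 870^2 = 756900 ≡ 744 (mod 1033)
702^16 ≡ 744^2 = 553536 ≡ 881 (mod 1033)
702^32 ≡ 881^2 = 776161 ≡ 378 (mod 1033)
702^64 ≡ 378^2 = 142884 ≡ 330 (mod 1033)
702^128 ≡ 330^2 = 108900 ≡ 435 (mod 1033)
702^256 ≡ 435^2 = 189225 ≡ 186 (mod 1033)
702^512 ≡ 186^2 = 34596 ≡ 507 (mod 1033)
702^1024 ≡ 507^2 = 257049 ≡ 865 (mod 1033)
702^1206 = 702^1024 × 702^128 × 702^32 × 702^16 × 702^4 × 702^2 ≡ 865 × 435 × 378 × 881 × 870 × 63 (mod 1033).
Accumulate the product:
865 × 435 = 376275 ≡ 263
263 × 378 = 99414 ≡ 246
246 × 881 = 216726 ≡ 829
829 × 870 = 721230 ≡ 196
196 × 63 = 12348 ≡ 985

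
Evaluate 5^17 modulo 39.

17 in binary is 10001, i.e. 17 = 16 + 1.
5^1 ≡ 5 (mod 39)
5^2 ≡ 5^2 = 25 (mod 39)
5^4 ≡ 25^2 = 625 ≡ 1 (mod 39)
5^8 ≡ 1^2 = 1 (mod 39)
5^16 ≡ 1^2 = 1 (mod 39)
5^17 = 5^16 * 5^1 ≡ 1 * 5 (mod 39).
1 * 5 = 5 ≡ 5 (mod 39).

5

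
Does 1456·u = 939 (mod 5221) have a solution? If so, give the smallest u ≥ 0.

4422

gcd(1456, 5221) = 1, so a unique solution mod 5221 exists.
1456⁻¹ ≡ 355 (mod 5221).
u ≡ 355·939 ≡ 4422 (mod 5221).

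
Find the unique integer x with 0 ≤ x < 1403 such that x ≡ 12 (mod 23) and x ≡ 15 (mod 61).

564

23⁻¹ mod 61: 23*8 ≡ 1 (mod 61), so 23⁻¹ ≡ 8.
x = 12 + 23*((15 − 12)*8 mod 61) = 12 + 23*24 = 564.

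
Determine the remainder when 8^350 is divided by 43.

1

Compute successive squares:
350 in binary is 101011110, i.e. 350 = 256 + 64 + 16 + 8 + 4 + 2.
8^1 ≡ 8 (mod 43)
8^2 ≡ 8^2 = 64 ≡ 21 (mod 43)
8^4 ≡ 21^2 = 441 ≡ 11 (mod 43)
8^8 ≡ 11^2 = 121 ≡ 35 (mod 43)
8^16 ≡ 35^2 = 1225 ≡ 21 (mod 43)
8^32 ≡ 21^2 = 441 ≡ 11 (mod 43)
8^64 ≡ 11^2 = 121 ≡ 35 (mod 43)
8^128 ≡ 35^2 = 1225 ≡ 21 (mod 43)
8^256 ≡ 21^2 = 441 ≡ 11 (mod 43)
8^350 = 8^256 * 8^64 * 8^16 * 8^8 * 8^4 * 8^2 ≡ 11 * 35 * 21 * 35 * 11 * 21 (mod 43).
Accumulate the product:
11 * 35 = 385 ≡ 41
41 * 21 = 861 ≡ 1
1 * 35 = 35
35 * 11 = 385 ≡ 41
41 * 21 = 861 ≡ 1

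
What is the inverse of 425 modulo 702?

Run the extended Euclidean algorithm:
702 = 1*425 + 277
425 = 1*277 + 148
277 = 1*148 + 129
148 = 1*129 + 19
129 = 6*19 + 15
19 = 1*15 + 4
15 = 3*4 + 3
4 = 1*3 + 1
3 = 3*1 + 0
gcd(425, 702) = 1, so the inverse exists.
Back-substitute for 1:
1 = 1*4 − 1*3
  = −1*15 + 4*4
  = 4*19 − 5*15
  = −5*129 + 34*19
  = 34*148 − 39*129
  = −39*277 + 73*148
  = 73*425 − 112*277
  = −112*702 + 185*425
So 425⁻¹ ≡ 185 (mod 702).

185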